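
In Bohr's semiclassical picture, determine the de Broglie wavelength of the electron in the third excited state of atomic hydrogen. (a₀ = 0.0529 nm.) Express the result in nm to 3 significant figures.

The Bohr quantisation condition is nλ = 2πr_n.
r_n = n²a₀/Z = 0.846 nm
λ = 2πr_n/n = 2π·0.846/4 = 1.33 nm

1.33 nm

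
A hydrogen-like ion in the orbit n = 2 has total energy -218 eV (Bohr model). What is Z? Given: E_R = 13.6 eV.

8

E_n = −E_R Z²/n² ⇒ Z² = −E_n n²/E_R = 218 × 2² / 13.6 ≈ 64.12
Z = 8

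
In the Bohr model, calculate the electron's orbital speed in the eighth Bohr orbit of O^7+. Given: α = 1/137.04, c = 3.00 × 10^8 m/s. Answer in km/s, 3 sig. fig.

2190 km/s

v_n = Zαc/n = 8 × 0.00730 × 3.00 × 10^8 / 8
    = 2190 km/s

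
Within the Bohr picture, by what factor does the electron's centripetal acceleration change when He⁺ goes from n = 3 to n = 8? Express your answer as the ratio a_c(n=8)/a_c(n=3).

81/4096

a_c ∝ Z^3 · n^-4; with Z fixed, a_c ∝ n^-4.
a_c(n=8)/a_c(n=3) = (8/3)^-4 = 81/4096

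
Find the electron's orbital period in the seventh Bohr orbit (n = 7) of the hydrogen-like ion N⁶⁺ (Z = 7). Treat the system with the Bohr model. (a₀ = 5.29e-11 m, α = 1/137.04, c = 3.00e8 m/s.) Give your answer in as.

1060 as

r = n²a₀/Z = 7²·5.29e-11/7 = 3.70e-10 m
v = Zαc/n = 7·0.00730·3.00e8/7 = 2.19e6 m/s
T = 2πr/v = 1.06e-15 s = 1060 as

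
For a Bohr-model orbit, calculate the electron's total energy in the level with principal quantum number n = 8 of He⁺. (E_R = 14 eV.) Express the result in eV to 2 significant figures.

E_n = −E_R·Z²/n² = −14 × 2²/8² = -0.88 eV

-0.88 eV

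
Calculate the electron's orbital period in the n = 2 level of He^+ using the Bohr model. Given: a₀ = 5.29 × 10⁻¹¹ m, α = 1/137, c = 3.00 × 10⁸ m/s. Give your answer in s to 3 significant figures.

3.04 × 10⁻¹⁶ s

r = n²a₀/Z = 2²·5.29 × 10⁻¹¹/2 = 1.06 × 10⁻¹⁰ m
v = Zαc/n = 2·0.00730·3.00 × 10⁸/2 = 2.19 × 10⁶ m/s
T = 2πr/v = 3.04 × 10⁻¹⁶ s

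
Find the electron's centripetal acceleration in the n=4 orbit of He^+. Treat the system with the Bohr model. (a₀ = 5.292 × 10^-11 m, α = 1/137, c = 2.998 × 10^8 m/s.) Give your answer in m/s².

r = n²a₀/Z = 4.234 × 10^-10 m, v = Zαc/n = 1.094 × 10^6 m/s
a = v²/r = (1.094 × 10^6)² / 4.234 × 10^-10 = 2.828 × 10^21 m/s²

2.828 × 10^21 m/s²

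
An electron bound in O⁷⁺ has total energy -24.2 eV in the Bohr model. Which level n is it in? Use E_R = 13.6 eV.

6

E_n = −E_R Z²/n² ⇒ n² = E_R Z²/(−E_n) = 13.6 × 8² / 24.2 ≈ 35.97
n = 6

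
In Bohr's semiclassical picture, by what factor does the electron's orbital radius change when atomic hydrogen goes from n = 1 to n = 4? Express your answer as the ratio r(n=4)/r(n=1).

r ∝ Z^-1 · n^2; with Z fixed, r ∝ n^2.
r(n=4)/r(n=1) = (4/1)^2 = 16

16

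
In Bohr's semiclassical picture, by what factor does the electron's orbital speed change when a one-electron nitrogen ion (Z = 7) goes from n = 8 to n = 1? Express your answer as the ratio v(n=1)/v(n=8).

v ∝ Z^1 · n^-1; with Z fixed, v ∝ n^-1.
v(n=1)/v(n=8) = (1/8)^-1 = 8

8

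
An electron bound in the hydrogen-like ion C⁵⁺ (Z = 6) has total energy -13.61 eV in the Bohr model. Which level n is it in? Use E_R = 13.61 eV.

E_n = −E_R Z²/n² ⇒ n² = E_R Z²/(−E_n) = 13.61 × 6² / 13.61 ≈ 36.00
n = 6

6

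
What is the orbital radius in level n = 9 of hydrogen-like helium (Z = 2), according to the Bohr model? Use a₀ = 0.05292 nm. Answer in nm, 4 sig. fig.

r_n = n²a₀/Z = 9² × 0.05292 / 2
    = 81 × 0.05292 / 2 = 2.143 nm

2.143 nm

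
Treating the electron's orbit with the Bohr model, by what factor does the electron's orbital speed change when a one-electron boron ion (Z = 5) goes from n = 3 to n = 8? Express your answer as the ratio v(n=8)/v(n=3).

v ∝ Z^1 · n^-1; with Z fixed, v ∝ n^-1.
v(n=8)/v(n=3) = (8/3)^-1 = 3/8

3/8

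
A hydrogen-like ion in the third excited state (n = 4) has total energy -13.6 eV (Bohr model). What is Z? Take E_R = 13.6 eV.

E_n = −E_R Z²/n² ⇒ Z² = −E_n n²/E_R = 13.6 × 4² / 13.6 ≈ 16.00
Z = 4

4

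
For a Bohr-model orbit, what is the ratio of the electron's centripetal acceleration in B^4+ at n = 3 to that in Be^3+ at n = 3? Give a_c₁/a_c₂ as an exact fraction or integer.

a_c ∝ Z^3 · n^-4
a_c₁/a_c₂ = (5/4)^3 · (3/3)^-4 = 125/64

125/64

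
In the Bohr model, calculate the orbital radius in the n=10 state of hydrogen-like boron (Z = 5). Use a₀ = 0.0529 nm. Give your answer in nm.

r_n = n²a₀/Z = 10² × 0.0529 / 5
    = 100 × 0.0529 / 5 = 1.06 nm

1.06 nm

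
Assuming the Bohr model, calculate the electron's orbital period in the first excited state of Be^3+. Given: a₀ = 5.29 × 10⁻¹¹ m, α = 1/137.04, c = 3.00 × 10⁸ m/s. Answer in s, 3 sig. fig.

r = n²a₀/Z = 2²·5.29 × 10⁻¹¹/4 = 5.29 × 10⁻¹¹ m
v = Zαc/n = 4·0.00730·3.00 × 10⁸/2 = 4.38 × 10⁶ m/s
T = 2πr/v = 7.59 × 10⁻¹⁷ s

7.59 × 10⁻¹⁷ s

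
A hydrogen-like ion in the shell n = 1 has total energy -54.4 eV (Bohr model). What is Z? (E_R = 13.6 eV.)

2

E_n = −E_R Z²/n² ⇒ Z² = −E_n n²/E_R = 54.4 × 1² / 13.6 ≈ 4.00
Z = 2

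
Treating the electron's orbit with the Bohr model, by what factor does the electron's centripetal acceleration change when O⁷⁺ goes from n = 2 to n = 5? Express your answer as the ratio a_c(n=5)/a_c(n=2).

a_c ∝ Z^3 · n^-4; with Z fixed, a_c ∝ n^-4.
a_c(n=5)/a_c(n=2) = (5/2)^-4 = 16/625

16/625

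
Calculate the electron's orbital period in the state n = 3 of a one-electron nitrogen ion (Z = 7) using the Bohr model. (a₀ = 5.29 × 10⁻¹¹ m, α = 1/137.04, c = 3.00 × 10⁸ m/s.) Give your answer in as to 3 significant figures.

r = n²a₀/Z = 3²·5.29 × 10⁻¹¹/7 = 6.80 × 10⁻¹¹ m
v = Zαc/n = 7·0.00730·3.00 × 10⁸/3 = 5.11 × 10⁶ m/s
T = 2πr/v = 8.37 × 10⁻¹⁷ s = 83.7 as

83.7 as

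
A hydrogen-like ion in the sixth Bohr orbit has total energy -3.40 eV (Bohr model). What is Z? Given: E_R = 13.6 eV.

3

E_n = −E_R Z²/n² ⇒ Z² = −E_n n²/E_R = 3.40 × 6² / 13.6 ≈ 9.00
Z = 3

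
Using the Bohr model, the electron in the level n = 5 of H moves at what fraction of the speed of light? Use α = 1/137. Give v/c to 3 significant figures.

v_n = Zαc/n, so v/c = Zα/n = 1 × 0.00730 / 5 = 0.00146

0.00146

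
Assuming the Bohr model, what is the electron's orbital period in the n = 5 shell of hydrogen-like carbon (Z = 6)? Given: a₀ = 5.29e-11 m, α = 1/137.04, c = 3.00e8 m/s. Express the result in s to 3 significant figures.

5.27e-16 s

r = n²a₀/Z = 5²·5.29e-11/6 = 2.20e-10 m
v = Zαc/n = 6·0.00730·3.00e8/5 = 2.63e6 m/s
T = 2πr/v = 5.27e-16 s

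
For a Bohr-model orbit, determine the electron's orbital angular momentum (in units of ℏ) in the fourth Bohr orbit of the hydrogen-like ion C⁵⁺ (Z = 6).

4

L_n = nℏ, so L/ℏ = n = 4.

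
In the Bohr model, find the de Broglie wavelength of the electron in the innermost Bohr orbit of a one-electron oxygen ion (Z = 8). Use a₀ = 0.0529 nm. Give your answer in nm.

The Bohr quantisation condition is nλ = 2πr_n.
r_n = n²a₀/Z = 0.00661 nm
λ = 2πr_n/n = 2π·0.00661/1 = 0.0415 nm

0.0415 nm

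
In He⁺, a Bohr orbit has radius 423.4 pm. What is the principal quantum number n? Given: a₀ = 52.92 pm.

r_n = n²a₀/Z ⇒ n² = rZ/a₀ = 423.4 × 2 / 52.92 ≈ 16.00
n = 4

4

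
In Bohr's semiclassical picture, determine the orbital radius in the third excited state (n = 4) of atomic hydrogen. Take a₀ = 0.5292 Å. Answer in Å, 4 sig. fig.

r_n = n²a₀/Z = 4² × 0.5292 / 1
    = 16 × 0.5292 / 1 = 8.467 Å

8.467 Å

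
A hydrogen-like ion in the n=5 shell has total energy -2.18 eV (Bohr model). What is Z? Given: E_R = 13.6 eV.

E_n = −E_R Z²/n² ⇒ Z² = −E_n n²/E_R = 2.18 × 5² / 13.6 ≈ 4.01
Z = 2

2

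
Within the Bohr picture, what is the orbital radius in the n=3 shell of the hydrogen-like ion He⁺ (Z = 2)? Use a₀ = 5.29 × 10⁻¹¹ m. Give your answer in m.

2.38 × 10⁻¹⁰ m

r_n = n²a₀/Z = 3² × 5.29 × 10⁻¹¹ / 2
    = 9 × 5.29 × 10⁻¹¹ / 2 = 2.38 × 10⁻¹⁰ m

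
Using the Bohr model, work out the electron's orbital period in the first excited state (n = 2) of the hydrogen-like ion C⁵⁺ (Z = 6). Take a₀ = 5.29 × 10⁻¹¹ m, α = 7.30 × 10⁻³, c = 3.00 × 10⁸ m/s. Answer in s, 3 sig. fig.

3.37 × 10⁻¹⁷ s

r = n²a₀/Z = 2²·5.29 × 10⁻¹¹/6 = 3.53 × 10⁻¹¹ m
v = Zαc/n = 6·0.00730·3.00 × 10⁸/2 = 6.57 × 10⁶ m/s
T = 2πr/v = 3.37 × 10⁻¹⁷ s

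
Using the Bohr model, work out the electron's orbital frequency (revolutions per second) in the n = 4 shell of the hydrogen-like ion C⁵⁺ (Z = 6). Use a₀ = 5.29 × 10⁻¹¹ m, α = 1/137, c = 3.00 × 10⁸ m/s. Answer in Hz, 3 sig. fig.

3.71 × 10¹⁵ Hz

r = n²a₀/Z = 1.41 × 10⁻¹⁰ m, v = Zαc/n = 3.28 × 10⁶ m/s
f = v/(2πr) = 3.71 × 10¹⁵ Hz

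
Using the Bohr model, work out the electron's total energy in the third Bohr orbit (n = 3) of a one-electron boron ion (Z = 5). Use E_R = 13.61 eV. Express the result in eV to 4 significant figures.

-37.81 eV

E_n = −E_R·Z²/n² = −13.61 × 5²/3² = -37.81 eV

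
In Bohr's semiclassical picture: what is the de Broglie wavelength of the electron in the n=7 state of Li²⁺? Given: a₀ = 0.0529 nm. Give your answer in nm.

The Bohr quantisation condition is nλ = 2πr_n.
r_n = n²a₀/Z = 0.864 nm
λ = 2πr_n/n = 2π·0.864/7 = 0.776 nm

0.776 nm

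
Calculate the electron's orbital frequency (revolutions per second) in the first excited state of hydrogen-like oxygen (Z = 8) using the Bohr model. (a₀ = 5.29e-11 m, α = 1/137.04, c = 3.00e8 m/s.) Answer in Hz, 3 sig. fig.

r = n²a₀/Z = 2.65e-11 m, v = Zαc/n = 8.76e6 m/s
f = v/(2πr) = 5.27e16 Hz

5.27e16 Hz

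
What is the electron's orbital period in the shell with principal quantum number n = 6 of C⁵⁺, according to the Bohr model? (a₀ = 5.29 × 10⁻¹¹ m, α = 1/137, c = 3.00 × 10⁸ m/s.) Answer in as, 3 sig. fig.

911 as

r = n²a₀/Z = 6²·5.29 × 10⁻¹¹/6 = 3.17 × 10⁻¹⁰ m
v = Zαc/n = 6·0.00730·3.00 × 10⁸/6 = 2.19 × 10⁶ m/s
T = 2πr/v = 9.11 × 10⁻¹⁶ s = 911 as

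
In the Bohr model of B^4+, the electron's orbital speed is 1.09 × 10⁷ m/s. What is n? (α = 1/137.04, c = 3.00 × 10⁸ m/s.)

v_n = Zαc/n ⇒ n = Zαc/v = 5 × 0.00730 × 3.00 × 10⁸ / 1.09 × 10⁷ ≈ 1.00
n = 1

1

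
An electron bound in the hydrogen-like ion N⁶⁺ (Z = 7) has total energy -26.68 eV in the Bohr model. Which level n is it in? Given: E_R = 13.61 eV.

5

E_n = −E_R Z²/n² ⇒ n² = E_R Z²/(−E_n) = 13.61 × 7² / 26.68 ≈ 25.00
n = 5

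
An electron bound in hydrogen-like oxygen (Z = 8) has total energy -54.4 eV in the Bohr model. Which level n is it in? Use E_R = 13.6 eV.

E_n = −E_R Z²/n² ⇒ n² = E_R Z²/(−E_n) = 13.6 × 8² / 54.4 ≈ 16.00
n = 4

4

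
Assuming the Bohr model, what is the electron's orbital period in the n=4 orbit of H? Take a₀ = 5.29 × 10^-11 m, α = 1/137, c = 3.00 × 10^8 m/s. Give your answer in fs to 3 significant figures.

r = n²a₀/Z = 4²·5.29 × 10^-11/1 = 8.46 × 10^-10 m
v = Zαc/n = 1·0.00730·3.00 × 10^8/4 = 5.47 × 10^5 m/s
T = 2πr/v = 9.71 × 10^-15 s = 9.71 fs

9.71 fs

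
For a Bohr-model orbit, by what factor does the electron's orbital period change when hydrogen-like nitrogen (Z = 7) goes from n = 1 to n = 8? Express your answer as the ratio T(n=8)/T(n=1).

512

T ∝ Z^-2 · n^3; with Z fixed, T ∝ n^3.
T(n=8)/T(n=1) = (8/1)^3 = 512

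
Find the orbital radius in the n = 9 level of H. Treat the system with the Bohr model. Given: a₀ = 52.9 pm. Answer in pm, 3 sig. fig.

4280 pm

r_n = n²a₀/Z = 9² × 52.9 / 1
    = 81 × 52.9 / 1 = 4280 pm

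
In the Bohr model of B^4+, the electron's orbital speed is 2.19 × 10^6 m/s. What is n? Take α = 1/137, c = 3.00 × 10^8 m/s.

v_n = Zαc/n ⇒ n = Zαc/v = 5 × 0.00730 × 3.00 × 10^8 / 2.19 × 10^6 ≈ 5.00
n = 5

5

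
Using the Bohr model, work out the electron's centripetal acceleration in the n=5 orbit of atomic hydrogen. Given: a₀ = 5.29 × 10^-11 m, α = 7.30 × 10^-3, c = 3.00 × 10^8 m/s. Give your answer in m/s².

1.45 × 10^20 m/s²

r = n²a₀/Z = 1.32 × 10^-9 m, v = Zαc/n = 4.38 × 10^5 m/s
a = v²/r = (4.38 × 10^5)² / 1.32 × 10^-9 = 1.45 × 10^20 m/s²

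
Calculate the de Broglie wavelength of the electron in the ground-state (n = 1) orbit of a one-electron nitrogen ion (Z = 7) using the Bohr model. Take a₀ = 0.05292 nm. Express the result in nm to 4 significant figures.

0.04750 nm

The Bohr quantisation condition is nλ = 2πr_n.
r_n = n²a₀/Z = 0.007560 nm
λ = 2πr_n/n = 2π·0.007560/1 = 0.04750 nm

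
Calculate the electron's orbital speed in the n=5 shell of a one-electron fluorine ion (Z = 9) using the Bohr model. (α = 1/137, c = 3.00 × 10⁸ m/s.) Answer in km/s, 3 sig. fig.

3940 km/s

v_n = Zαc/n = 9 × 0.00730 × 3.00 × 10⁸ / 5
    = 3940 km/s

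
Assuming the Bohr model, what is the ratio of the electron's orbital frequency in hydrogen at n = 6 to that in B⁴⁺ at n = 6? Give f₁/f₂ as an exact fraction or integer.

1/25

f ∝ Z^2 · n^-3
f₁/f₂ = (1/5)^2 · (6/6)^-3 = 1/25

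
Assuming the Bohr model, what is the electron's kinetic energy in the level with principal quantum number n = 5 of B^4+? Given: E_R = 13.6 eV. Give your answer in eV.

13.6 eV

For a Coulomb orbit the virial theorem gives K = −E_n.
E_n = −E_R·Z²/n², so K = E_R·Z²/n² = 13.6 × 5²/5² = 13.6 eV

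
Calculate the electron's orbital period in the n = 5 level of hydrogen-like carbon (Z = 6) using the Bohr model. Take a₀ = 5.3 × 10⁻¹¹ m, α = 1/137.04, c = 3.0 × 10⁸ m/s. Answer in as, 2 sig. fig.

530 as

r = n²a₀/Z = 5²·5.3 × 10⁻¹¹/6 = 2.2 × 10⁻¹⁰ m
v = Zαc/n = 6·0.0073·3.0 × 10⁸/5 = 2.6 × 10⁶ m/s
T = 2πr/v = 5.3 × 10⁻¹⁶ s = 530 as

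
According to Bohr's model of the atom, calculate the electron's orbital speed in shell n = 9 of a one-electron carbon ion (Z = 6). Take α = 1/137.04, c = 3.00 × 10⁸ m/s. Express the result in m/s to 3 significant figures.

v_n = Zαc/n = 6 × 0.00730 × 3.00 × 10⁸ / 9
    = 1.46 × 10⁶ m/s

1.46 × 10⁶ m/s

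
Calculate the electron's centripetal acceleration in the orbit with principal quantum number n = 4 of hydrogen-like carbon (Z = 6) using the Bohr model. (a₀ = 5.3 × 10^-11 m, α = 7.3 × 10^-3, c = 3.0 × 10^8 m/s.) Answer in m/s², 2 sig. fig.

r = n²a₀/Z = 1.4 × 10^-10 m, v = Zαc/n = 3.3 × 10^6 m/s
a = v²/r = (3.3 × 10^6)² / 1.4 × 10^-10 = 7.6 × 10^22 m/s²

7.6 × 10^22 m/s²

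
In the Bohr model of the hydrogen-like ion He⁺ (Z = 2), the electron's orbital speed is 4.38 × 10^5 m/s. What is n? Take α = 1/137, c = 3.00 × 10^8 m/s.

v_n = Zαc/n ⇒ n = Zαc/v = 2 × 0.00730 × 3.00 × 10^8 / 4.38 × 10^5 ≈ 10.00
n = 10

10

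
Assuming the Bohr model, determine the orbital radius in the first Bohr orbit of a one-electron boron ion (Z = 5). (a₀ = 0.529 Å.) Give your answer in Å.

r_n = n²a₀/Z = 1² × 0.529 / 5
    = 1 × 0.529 / 5 = 0.106 Å

0.106 Å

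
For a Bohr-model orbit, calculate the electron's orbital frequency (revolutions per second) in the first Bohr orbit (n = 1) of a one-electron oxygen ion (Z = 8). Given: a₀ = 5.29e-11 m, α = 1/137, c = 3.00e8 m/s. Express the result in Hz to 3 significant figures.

4.22e17 Hz

r = n²a₀/Z = 6.61e-12 m, v = Zαc/n = 1.75e7 m/s
f = v/(2πr) = 4.22e17 Hz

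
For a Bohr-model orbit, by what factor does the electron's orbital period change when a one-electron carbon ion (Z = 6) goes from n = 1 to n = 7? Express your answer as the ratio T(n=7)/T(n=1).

343

T ∝ Z^-2 · n^3; with Z fixed, T ∝ n^3.
T(n=7)/T(n=1) = (7/1)^3 = 343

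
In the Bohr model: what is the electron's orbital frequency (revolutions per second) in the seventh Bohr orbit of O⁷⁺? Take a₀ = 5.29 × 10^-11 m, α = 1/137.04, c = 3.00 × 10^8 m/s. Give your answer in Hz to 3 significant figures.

r = n²a₀/Z = 3.24 × 10^-10 m, v = Zαc/n = 2.50 × 10^6 m/s
f = v/(2πr) = 1.23 × 10^15 Hz

1.23 × 10^15 Hz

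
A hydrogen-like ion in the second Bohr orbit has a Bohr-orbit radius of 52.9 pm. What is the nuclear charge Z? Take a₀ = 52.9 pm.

r_n = n²a₀/Z ⇒ Z = n²a₀/r = 2² × 52.9 / 52.9 ≈ 4.00
Z = 4

4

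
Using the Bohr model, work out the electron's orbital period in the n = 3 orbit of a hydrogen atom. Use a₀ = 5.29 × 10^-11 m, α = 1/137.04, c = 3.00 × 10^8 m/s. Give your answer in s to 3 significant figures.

r = n²a₀/Z = 3²·5.29 × 10^-11/1 = 4.76 × 10^-10 m
v = Zαc/n = 1·0.00730·3.00 × 10^8/3 = 7.30 × 10^5 m/s
T = 2πr/v = 4.10 × 10^-15 s

4.10 × 10^-15 s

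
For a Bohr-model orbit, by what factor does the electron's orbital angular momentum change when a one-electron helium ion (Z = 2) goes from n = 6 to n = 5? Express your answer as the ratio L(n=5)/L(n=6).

5/6

L = nℏ depends only on n, so L ∝ n.
L(n=5)/L(n=6) = (5/6)^1 = 5/6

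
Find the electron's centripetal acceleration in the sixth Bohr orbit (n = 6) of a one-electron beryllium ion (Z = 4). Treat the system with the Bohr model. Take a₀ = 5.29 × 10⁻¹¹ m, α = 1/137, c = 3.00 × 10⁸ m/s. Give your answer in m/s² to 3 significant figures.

r = n²a₀/Z = 4.76 × 10⁻¹⁰ m, v = Zαc/n = 1.46 × 10⁶ m/s
a = v²/r = (1.46 × 10⁶)² / 4.76 × 10⁻¹⁰ = 4.48 × 10²¹ m/s²

4.48 × 10²¹ m/s²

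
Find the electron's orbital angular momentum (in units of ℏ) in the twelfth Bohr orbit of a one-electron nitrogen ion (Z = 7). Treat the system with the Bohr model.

12

L_n = nℏ, so L/ℏ = n = 12.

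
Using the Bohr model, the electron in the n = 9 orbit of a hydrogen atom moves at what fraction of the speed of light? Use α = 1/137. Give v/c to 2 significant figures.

0.00081

v_n = Zαc/n, so v/c = Zα/n = 1 × 0.0073 / 9 = 0.00081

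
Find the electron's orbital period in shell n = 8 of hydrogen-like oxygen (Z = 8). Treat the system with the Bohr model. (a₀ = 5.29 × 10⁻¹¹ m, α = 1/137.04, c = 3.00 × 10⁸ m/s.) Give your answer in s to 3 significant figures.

r = n²a₀/Z = 8²·5.29 × 10⁻¹¹/8 = 4.23 × 10⁻¹⁰ m
v = Zαc/n = 8·0.00730·3.00 × 10⁸/8 = 2.19 × 10⁶ m/s
T = 2πr/v = 1.21 × 10⁻¹⁵ s

1.21 × 10⁻¹⁵ s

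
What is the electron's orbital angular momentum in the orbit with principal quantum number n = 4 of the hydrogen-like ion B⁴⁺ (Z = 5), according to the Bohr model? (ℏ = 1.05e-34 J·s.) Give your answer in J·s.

4.20e-34 J·s

L_n = nℏ = 4 × 1.05e-34 = 4.20e-34 J·s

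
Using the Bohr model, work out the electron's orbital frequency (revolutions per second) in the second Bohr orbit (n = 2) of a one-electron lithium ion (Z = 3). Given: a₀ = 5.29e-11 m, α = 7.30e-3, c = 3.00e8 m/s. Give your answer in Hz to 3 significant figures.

r = n²a₀/Z = 7.05e-11 m, v = Zαc/n = 3.29e6 m/s
f = v/(2πr) = 7.41e15 Hz

7.41e15 Hz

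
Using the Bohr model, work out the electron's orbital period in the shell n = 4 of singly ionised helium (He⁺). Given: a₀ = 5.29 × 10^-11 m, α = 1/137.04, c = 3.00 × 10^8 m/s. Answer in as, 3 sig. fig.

r = n²a₀/Z = 4²·5.29 × 10^-11/2 = 4.23 × 10^-10 m
v = Zαc/n = 2·0.00730·3.00 × 10^8/4 = 1.09 × 10^6 m/s
T = 2πr/v = 2.43 × 10^-15 s = 2430 as

2430 as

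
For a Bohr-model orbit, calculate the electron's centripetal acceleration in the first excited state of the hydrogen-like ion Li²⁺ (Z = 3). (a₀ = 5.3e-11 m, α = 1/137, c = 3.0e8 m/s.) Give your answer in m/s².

1.5e23 m/s²

r = n²a₀/Z = 7.1e-11 m, v = Zαc/n = 3.3e6 m/s
a = v²/r = (3.3e6)² / 7.1e-11 = 1.5e23 m/s²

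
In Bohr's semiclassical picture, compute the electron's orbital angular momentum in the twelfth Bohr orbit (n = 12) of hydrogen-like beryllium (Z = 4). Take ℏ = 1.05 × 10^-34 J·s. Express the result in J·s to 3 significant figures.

1.26 × 10^-33 J·s

L_n = nℏ = 12 × 1.05 × 10^-34 = 1.26 × 10^-33 J·s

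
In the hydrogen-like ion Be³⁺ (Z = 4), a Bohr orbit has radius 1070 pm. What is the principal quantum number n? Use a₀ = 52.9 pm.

r_n = n²a₀/Z ⇒ n² = rZ/a₀ = 1070 × 4 / 52.9 ≈ 80.91
n = 9

9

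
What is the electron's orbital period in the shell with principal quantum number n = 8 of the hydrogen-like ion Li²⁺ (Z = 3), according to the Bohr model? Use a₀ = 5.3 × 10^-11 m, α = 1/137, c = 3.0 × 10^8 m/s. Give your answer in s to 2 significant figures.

8.7 × 10^-15 s

r = n²a₀/Z = 8²·5.3 × 10^-11/3 = 1.1 × 10^-9 m
v = Zαc/n = 3·0.0073·3.0 × 10^8/8 = 8.2 × 10^5 m/s
T = 2πr/v = 8.7 × 10^-15 s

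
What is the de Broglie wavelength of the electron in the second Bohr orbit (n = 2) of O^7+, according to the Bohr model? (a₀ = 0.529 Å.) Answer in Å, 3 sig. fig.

0.831 Å

The Bohr quantisation condition is nλ = 2πr_n.
r_n = n²a₀/Z = 0.265 Å
λ = 2πr_n/n = 2π·0.265/2 = 0.831 Å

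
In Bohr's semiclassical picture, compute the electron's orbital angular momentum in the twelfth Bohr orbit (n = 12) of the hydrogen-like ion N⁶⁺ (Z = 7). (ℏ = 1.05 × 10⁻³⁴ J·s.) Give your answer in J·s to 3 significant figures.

1.26 × 10⁻³³ J·s

L_n = nℏ = 12 × 1.05 × 10⁻³⁴ = 1.26 × 10⁻³³ J·s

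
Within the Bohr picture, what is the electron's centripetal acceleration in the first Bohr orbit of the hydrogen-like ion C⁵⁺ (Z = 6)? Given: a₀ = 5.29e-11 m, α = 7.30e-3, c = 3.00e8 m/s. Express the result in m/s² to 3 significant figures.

1.96e25 m/s²

r = n²a₀/Z = 8.82e-12 m, v = Zαc/n = 1.31e7 m/s
a = v²/r = (1.31e7)² / 8.82e-12 = 1.96e25 m/s²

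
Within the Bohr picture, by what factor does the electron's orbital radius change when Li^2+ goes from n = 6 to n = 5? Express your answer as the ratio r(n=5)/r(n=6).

r ∝ Z^-1 · n^2; with Z fixed, r ∝ n^2.
r(n=5)/r(n=6) = (5/6)^2 = 25/36

25/36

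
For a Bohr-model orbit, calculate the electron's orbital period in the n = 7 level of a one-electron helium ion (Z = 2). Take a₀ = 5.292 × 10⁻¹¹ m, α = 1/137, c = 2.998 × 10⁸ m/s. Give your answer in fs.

r = n²a₀/Z = 7²·5.292 × 10⁻¹¹/2 = 1.297 × 10⁻⁹ m
v = Zαc/n = 2·0.007299·2.998 × 10⁸/7 = 6.252 × 10⁵ m/s
T = 2πr/v = 1.303 × 10⁻¹⁴ s = 13.03 fs

13.03 fs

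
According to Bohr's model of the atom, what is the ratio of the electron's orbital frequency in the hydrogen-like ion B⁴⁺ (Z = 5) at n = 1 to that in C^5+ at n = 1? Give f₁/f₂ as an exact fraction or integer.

25/36

f ∝ Z^2 · n^-3
f₁/f₂ = (5/6)^2 · (1/1)^-3 = 25/36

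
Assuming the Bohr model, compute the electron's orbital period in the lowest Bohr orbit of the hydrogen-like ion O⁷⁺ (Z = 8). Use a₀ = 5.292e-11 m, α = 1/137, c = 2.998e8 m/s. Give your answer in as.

2.374 as

r = n²a₀/Z = 1²·5.292e-11/8 = 6.615e-12 m
v = Zαc/n = 8·0.007299·2.998e8/1 = 1.751e7 m/s
T = 2πr/v = 2.374e-18 s = 2.374 as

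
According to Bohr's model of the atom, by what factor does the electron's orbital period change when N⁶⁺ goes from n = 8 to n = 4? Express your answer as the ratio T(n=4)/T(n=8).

T ∝ Z^-2 · n^3; with Z fixed, T ∝ n^3.
T(n=4)/T(n=8) = (4/8)^3 = 1/8

1/8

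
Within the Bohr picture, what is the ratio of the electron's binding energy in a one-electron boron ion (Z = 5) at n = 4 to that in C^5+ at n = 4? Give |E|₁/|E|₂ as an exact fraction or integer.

25/36

|E| ∝ Z^2 · n^-2
|E|₁/|E|₂ = (5/6)^2 · (4/4)^-2 = 25/36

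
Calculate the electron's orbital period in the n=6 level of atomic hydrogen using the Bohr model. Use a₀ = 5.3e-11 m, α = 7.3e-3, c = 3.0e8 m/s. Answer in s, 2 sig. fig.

r = n²a₀/Z = 6²·5.3e-11/1 = 1.9e-9 m
v = Zαc/n = 1·0.0073·3.0e8/6 = 3.6e5 m/s
T = 2πr/v = 3.3e-14 s

3.3e-14 s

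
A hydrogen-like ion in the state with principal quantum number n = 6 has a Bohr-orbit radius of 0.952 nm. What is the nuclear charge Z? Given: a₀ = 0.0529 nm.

r_n = n²a₀/Z ⇒ Z = n²a₀/r = 6² × 0.0529 / 0.952 ≈ 2.00
Z = 2

2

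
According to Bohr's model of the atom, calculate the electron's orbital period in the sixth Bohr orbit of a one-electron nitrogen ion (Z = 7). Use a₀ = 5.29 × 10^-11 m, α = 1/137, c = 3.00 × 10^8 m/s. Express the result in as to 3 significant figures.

r = n²a₀/Z = 6²·5.29 × 10^-11/7 = 2.72 × 10^-10 m
v = Zαc/n = 7·0.00730·3.00 × 10^8/6 = 2.55 × 10^6 m/s
T = 2πr/v = 6.69 × 10^-16 s = 669 as

669 as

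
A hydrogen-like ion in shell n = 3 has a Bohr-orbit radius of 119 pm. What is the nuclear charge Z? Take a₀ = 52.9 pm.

4

r_n = n²a₀/Z ⇒ Z = n²a₀/r = 3² × 52.9 / 119 ≈ 4.00
Z = 4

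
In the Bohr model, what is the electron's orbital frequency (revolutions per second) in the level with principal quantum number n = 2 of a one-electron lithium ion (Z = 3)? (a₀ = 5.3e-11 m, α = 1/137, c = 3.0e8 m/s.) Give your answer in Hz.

7.4e15 Hz

r = n²a₀/Z = 7.1e-11 m, v = Zαc/n = 3.3e6 m/s
f = v/(2πr) = 7.4e15 Hz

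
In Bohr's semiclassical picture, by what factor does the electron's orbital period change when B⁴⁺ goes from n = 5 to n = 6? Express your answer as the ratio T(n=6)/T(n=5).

216/125

T ∝ Z^-2 · n^3; with Z fixed, T ∝ n^3.
T(n=6)/T(n=5) = (6/5)^3 = 216/125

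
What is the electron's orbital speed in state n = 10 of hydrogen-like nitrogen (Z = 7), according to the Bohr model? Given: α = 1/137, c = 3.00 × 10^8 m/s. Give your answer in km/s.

v_n = Zαc/n = 7 × 0.00730 × 3.00 × 10^8 / 10
    = 1530 km/s

1530 km/s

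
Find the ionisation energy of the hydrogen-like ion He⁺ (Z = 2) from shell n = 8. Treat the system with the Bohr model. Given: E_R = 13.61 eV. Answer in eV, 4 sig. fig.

0.8506 eV

E_n = −E_R·Z²/n² = −13.61 × 2²/8² eV = -0.8506 eV
Ionisation energy = −E_n = 0.8506 eV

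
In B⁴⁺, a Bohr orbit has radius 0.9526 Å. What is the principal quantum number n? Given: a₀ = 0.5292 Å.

r_n = n²a₀/Z ⇒ n² = rZ/a₀ = 0.9526 × 5 / 0.5292 ≈ 9.00
n = 3

3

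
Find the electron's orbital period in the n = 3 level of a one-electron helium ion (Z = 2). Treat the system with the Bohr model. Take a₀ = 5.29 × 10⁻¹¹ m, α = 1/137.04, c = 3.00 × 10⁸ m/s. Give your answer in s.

1.02 × 10⁻¹⁵ s

r = n²a₀/Z = 3²·5.29 × 10⁻¹¹/2 = 2.38 × 10⁻¹⁰ m
v = Zαc/n = 2·0.00730·3.00 × 10⁸/3 = 1.46 × 10⁶ m/s
T = 2πr/v = 1.02 × 10⁻¹⁵ s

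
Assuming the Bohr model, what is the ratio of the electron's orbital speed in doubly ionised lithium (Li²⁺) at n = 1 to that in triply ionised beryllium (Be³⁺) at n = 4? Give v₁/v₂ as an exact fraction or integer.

3

v ∝ Z^1 · n^-1
v₁/v₂ = (3/4)^1 · (1/4)^-1 = 3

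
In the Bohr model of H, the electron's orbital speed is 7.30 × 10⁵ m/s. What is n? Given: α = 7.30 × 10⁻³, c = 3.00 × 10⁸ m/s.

3

v_n = Zαc/n ⇒ n = Zαc/v = 1 × 0.00730 × 3.00 × 10⁸ / 7.30 × 10⁵ ≈ 3.00
n = 3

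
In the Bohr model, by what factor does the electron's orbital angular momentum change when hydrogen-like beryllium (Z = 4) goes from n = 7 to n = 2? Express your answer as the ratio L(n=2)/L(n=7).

2/7

L = nℏ depends only on n, so L ∝ n.
L(n=2)/L(n=7) = (2/7)^1 = 2/7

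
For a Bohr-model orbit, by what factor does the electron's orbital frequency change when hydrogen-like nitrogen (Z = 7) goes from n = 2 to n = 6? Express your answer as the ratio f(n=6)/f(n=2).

f ∝ Z^2 · n^-3; with Z fixed, f ∝ n^-3.
f(n=6)/f(n=2) = (6/2)^-3 = 1/27

1/27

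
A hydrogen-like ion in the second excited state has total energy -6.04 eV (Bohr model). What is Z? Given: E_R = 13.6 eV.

2

E_n = −E_R Z²/n² ⇒ Z² = −E_n n²/E_R = 6.04 × 3² / 13.6 ≈ 4.00
Z = 2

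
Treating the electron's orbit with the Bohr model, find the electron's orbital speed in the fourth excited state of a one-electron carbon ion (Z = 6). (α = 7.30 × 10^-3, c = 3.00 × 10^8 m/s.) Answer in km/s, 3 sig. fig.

2630 km/s

v_n = Zαc/n = 6 × 0.00730 × 3.00 × 10^8 / 5
    = 2630 km/s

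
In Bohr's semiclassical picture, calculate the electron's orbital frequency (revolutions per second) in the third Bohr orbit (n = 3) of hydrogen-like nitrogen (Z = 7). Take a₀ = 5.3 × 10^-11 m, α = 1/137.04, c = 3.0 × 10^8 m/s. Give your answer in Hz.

1.2 × 10^16 Hz

r = n²a₀/Z = 6.8 × 10^-11 m, v = Zαc/n = 5.1 × 10^6 m/s
f = v/(2πr) = 1.2 × 10^16 Hz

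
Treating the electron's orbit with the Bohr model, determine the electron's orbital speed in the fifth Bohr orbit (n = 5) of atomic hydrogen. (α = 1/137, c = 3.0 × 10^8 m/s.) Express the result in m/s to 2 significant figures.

4.4 × 10^5 m/s

v_n = Zαc/n = 1 × 0.0073 × 3.0 × 10^8 / 5
    = 4.4 × 10^5 m/s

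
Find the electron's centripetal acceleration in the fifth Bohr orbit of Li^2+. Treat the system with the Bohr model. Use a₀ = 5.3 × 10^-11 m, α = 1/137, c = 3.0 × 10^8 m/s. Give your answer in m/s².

r = n²a₀/Z = 4.4 × 10^-10 m, v = Zαc/n = 1.3 × 10^6 m/s
a = v²/r = (1.3 × 10^6)² / 4.4 × 10^-10 = 3.9 × 10^21 m/s²

3.9 × 10^21 m/s²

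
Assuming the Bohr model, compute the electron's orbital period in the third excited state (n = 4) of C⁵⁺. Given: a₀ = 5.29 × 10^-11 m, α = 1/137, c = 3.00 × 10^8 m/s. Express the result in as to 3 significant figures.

r = n²a₀/Z = 4²·5.29 × 10^-11/6 = 1.41 × 10^-10 m
v = Zαc/n = 6·0.00730·3.00 × 10^8/4 = 3.28 × 10^6 m/s
T = 2πr/v = 2.70 × 10^-16 s = 270 as

270 as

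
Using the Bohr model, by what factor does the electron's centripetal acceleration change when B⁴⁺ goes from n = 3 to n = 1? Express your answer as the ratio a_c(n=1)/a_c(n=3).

81

a_c ∝ Z^3 · n^-4; with Z fixed, a_c ∝ n^-4.
a_c(n=1)/a_c(n=3) = (1/3)^-4 = 81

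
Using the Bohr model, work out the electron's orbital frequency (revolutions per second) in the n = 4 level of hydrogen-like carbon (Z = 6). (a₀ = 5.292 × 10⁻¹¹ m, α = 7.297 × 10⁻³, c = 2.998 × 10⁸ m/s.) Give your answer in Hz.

3.701 × 10¹⁵ Hz

r = n²a₀/Z = 1.411 × 10⁻¹⁰ m, v = Zαc/n = 3.281 × 10⁶ m/s
f = v/(2πr) = 3.701 × 10¹⁵ Hz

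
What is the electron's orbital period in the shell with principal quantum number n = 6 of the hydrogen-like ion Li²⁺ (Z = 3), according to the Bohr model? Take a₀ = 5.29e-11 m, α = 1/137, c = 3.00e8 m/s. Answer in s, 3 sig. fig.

3.64e-15 s

r = n²a₀/Z = 6²·5.29e-11/3 = 6.35e-10 m
v = Zαc/n = 3·0.00730·3.00e8/6 = 1.09e6 m/s
T = 2πr/v = 3.64e-15 s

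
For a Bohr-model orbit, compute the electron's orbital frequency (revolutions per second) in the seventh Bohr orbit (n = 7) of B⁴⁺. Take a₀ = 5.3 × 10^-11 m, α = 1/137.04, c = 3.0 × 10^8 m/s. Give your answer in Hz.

r = n²a₀/Z = 5.2 × 10^-10 m, v = Zαc/n = 1.6 × 10^6 m/s
f = v/(2πr) = 4.8 × 10^14 Hz

4.8 × 10^14 Hz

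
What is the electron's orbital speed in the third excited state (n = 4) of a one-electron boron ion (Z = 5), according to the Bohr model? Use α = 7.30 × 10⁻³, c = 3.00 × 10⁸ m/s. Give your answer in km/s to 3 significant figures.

2740 km/s

v_n = Zαc/n = 5 × 0.00730 × 3.00 × 10⁸ / 4
    = 2740 km/s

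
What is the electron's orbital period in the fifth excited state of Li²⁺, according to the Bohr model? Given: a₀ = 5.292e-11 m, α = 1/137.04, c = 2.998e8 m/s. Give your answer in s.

r = n²a₀/Z = 6²·5.292e-11/3 = 6.350e-10 m
v = Zαc/n = 3·0.007297·2.998e8/6 = 1.094e6 m/s
T = 2πr/v = 3.648e-15 s

3.648e-15 s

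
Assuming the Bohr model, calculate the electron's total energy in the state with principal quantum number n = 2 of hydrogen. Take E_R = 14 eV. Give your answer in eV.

-3.5 eV

E_n = −E_R·Z²/n² = −14 × 1²/2² = -3.5 eV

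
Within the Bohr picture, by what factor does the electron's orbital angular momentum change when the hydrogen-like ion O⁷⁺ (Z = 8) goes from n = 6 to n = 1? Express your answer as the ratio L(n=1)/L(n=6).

L = nℏ depends only on n, so L ∝ n.
L(n=1)/L(n=6) = (1/6)^1 = 1/6

1/6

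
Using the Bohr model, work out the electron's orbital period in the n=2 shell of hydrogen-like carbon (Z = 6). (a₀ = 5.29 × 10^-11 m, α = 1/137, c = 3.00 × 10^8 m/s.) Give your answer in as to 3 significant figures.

33.7 as

r = n²a₀/Z = 2²·5.29 × 10^-11/6 = 3.53 × 10^-11 m
v = Zαc/n = 6·0.00730·3.00 × 10^8/2 = 6.57 × 10^6 m/s
T = 2πr/v = 3.37 × 10^-17 s = 33.7 as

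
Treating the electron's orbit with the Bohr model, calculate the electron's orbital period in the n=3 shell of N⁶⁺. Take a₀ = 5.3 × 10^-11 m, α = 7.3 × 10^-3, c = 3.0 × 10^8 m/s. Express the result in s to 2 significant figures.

8.4 × 10^-17 s

r = n²a₀/Z = 3²·5.3 × 10^-11/7 = 6.8 × 10^-11 m
v = Zαc/n = 7·0.0073·3.0 × 10^8/3 = 5.1 × 10^6 m/s
T = 2πr/v = 8.4 × 10^-17 s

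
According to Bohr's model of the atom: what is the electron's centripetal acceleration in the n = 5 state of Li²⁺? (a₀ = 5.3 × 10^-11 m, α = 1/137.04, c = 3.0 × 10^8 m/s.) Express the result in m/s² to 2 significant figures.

3.9 × 10^21 m/s²

r = n²a₀/Z = 4.4 × 10^-10 m, v = Zαc/n = 1.3 × 10^6 m/s
a = v²/r = (1.3 × 10^6)² / 4.4 × 10^-10 = 3.9 × 10^21 m/s²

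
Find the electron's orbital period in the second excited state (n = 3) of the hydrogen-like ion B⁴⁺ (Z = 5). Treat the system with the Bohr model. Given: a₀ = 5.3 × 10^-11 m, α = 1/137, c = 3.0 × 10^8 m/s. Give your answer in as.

160 as

r = n²a₀/Z = 3²·5.3 × 10^-11/5 = 9.5 × 10^-11 m
v = Zαc/n = 5·0.0073·3.0 × 10^8/3 = 3.6 × 10^6 m/s
T = 2πr/v = 1.6 × 10^-16 s = 160 as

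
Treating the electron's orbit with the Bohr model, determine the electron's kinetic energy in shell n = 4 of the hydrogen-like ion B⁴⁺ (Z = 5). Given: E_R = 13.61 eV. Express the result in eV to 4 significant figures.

21.27 eV

For a Coulomb orbit the virial theorem gives K = −E_n.
E_n = −E_R·Z²/n², so K = E_R·Z²/n² = 13.61 × 5²/4² = 21.27 eV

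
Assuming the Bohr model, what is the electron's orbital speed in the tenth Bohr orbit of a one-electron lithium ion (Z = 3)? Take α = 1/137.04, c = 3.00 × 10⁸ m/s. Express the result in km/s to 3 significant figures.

657 km/s

v_n = Zαc/n = 3 × 0.00730 × 3.00 × 10⁸ / 10
    = 657 km/s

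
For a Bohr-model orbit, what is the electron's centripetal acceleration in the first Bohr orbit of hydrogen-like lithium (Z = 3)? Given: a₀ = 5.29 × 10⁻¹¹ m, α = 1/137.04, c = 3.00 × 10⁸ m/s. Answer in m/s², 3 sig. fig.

2.45 × 10²⁴ m/s²

r = n²a₀/Z = 1.76 × 10⁻¹¹ m, v = Zαc/n = 6.57 × 10⁶ m/s
a = v²/r = (6.57 × 10⁶)² / 1.76 × 10⁻¹¹ = 2.45 × 10²⁴ m/s²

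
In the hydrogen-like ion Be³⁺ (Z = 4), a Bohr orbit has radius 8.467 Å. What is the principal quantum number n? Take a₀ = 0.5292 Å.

8

r_n = n²a₀/Z ⇒ n² = rZ/a₀ = 8.467 × 4 / 0.5292 ≈ 64.00
n = 8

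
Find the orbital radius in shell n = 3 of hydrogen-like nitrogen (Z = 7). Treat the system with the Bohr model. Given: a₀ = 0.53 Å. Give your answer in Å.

0.68 Å

r_n = n²a₀/Z = 3² × 0.53 / 7
    = 9 × 0.53 / 7 = 0.68 Å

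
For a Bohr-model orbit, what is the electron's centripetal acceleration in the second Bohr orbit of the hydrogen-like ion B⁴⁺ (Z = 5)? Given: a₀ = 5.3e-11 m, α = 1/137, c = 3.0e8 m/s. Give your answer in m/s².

7.1e23 m/s²

r = n²a₀/Z = 4.2e-11 m, v = Zαc/n = 5.5e6 m/s
a = v²/r = (5.5e6)² / 4.2e-11 = 7.1e23 m/s²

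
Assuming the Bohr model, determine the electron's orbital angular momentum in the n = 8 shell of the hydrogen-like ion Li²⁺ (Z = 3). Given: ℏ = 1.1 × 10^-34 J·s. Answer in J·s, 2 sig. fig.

8.8 × 10^-34 J·s

L_n = nℏ = 8 × 1.1 × 10^-34 = 8.8 × 10^-34 J·s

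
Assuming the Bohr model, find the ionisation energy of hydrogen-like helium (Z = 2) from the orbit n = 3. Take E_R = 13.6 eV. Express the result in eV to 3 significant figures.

6.04 eV

E_n = −E_R·Z²/n² = −13.6 × 2²/3² eV = -6.04 eV
Ionisation energy = −E_n = 6.04 eV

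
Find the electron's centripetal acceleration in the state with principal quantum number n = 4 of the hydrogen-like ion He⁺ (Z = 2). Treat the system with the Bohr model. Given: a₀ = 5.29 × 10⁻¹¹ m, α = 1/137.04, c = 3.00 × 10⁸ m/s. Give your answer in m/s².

2.83 × 10²¹ m/s²

r = n²a₀/Z = 4.23 × 10⁻¹⁰ m, v = Zαc/n = 1.09 × 10⁶ m/s
a = v²/r = (1.09 × 10⁶)² / 4.23 × 10⁻¹⁰ = 2.83 × 10²¹ m/s²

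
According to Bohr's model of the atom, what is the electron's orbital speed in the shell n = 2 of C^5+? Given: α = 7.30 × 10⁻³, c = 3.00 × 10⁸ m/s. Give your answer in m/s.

6.57 × 10⁶ m/s

v_n = Zαc/n = 6 × 0.00730 × 3.00 × 10⁸ / 2
    = 6.57 × 10⁶ m/s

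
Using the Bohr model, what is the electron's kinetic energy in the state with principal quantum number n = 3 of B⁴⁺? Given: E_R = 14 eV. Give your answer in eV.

39 eV

For a Coulomb orbit the virial theorem gives K = −E_n.
E_n = −E_R·Z²/n², so K = E_R·Z²/n² = 14 × 5²/3² = 39 eV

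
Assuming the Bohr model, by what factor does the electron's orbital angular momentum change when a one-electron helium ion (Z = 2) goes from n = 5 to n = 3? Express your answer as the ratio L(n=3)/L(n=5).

3/5

L = nℏ depends only on n, so L ∝ n.
L(n=3)/L(n=5) = (3/5)^1 = 3/5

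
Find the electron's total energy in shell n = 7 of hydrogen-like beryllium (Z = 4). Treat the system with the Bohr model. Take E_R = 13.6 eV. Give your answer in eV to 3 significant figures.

E_n = −E_R·Z²/n² = −13.6 × 4²/7² = -4.44 eV

-4.44 eV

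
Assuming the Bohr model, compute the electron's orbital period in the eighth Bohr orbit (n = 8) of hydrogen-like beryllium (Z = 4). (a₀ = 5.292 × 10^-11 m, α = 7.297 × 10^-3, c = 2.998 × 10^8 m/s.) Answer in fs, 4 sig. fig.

4.864 fs

r = n²a₀/Z = 8²·5.292 × 10^-11/4 = 8.467 × 10^-10 m
v = Zαc/n = 4·0.007297·2.998 × 10^8/8 = 1.094 × 10^6 m/s
T = 2πr/v = 4.864 × 10^-15 s = 4.864 fs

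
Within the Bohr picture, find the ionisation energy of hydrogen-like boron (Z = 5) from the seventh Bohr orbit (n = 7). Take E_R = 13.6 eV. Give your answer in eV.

6.94 eV

E_n = −E_R·Z²/n² = −13.6 × 5²/7² eV = -6.94 eV
Ionisation energy = −E_n = 6.94 eV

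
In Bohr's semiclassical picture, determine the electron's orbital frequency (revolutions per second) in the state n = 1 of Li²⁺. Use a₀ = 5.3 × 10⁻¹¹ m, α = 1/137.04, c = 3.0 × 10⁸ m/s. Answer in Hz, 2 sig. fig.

r = n²a₀/Z = 1.8 × 10⁻¹¹ m, v = Zαc/n = 6.6 × 10⁶ m/s
f = v/(2πr) = 5.9 × 10¹⁶ Hz

5.9 × 10¹⁶ Hz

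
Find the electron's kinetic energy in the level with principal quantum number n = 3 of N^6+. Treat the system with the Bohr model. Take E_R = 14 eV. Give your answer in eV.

76 eV

For a Coulomb orbit the virial theorem gives K = −E_n.
E_n = −E_R·Z²/n², so K = E_R·Z²/n² = 14 × 7²/3² = 76 eV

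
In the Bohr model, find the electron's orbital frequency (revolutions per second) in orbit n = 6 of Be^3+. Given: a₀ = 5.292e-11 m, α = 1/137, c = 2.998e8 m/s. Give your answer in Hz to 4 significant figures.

r = n²a₀/Z = 4.763e-10 m, v = Zαc/n = 1.459e6 m/s
f = v/(2πr) = 4.875e14 Hz

4.875e14 Hz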